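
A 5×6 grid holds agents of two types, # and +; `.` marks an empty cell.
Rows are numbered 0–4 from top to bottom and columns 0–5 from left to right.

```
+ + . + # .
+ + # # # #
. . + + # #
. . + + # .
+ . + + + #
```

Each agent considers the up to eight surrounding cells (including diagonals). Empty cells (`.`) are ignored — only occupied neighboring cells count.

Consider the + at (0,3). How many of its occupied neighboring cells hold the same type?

0

Occupied neighbors of (0,3): (0,4)=#, (1,2)=#, (1,3)=#, (1,4)=#.
Same type (+): 0 of 4.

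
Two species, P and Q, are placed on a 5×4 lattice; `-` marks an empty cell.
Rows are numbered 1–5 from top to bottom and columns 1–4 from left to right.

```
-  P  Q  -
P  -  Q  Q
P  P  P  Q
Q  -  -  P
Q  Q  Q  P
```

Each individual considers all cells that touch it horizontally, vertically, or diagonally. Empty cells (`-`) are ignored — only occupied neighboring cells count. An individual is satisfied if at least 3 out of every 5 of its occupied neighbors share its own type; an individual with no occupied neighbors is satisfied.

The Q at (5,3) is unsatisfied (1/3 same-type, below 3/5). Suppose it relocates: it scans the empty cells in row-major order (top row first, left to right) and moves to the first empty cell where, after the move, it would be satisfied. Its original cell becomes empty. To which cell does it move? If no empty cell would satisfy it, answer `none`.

Vacating (5,3). Empty cells in order:
  (1,1): 0/2 same-type → still unsatisfied.
  (1,4): 3/3 same-type → satisfied — stop here.

(1,4)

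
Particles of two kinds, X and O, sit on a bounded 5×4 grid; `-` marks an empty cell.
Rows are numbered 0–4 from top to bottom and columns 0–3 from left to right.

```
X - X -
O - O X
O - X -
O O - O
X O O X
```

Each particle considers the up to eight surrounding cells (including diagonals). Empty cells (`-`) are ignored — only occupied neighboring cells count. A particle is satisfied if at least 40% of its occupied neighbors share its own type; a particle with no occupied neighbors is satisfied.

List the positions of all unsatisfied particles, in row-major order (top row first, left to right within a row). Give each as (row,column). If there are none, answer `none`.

(0,0)X 0/1 not
(0,2)X 1/2 satisfied
(1,0)O 1/2 satisfied
(1,2)O 0/3 not
(1,3)X 2/3 satisfied
(2,0)O 3/3 satisfied
(2,2)X 1/4 not
(3,0)O 3/4 satisfied
(3,1)O 4/6 satisfied
(3,3)O 1/3 not
(4,0)X 0/3 not
(4,1)O 3/4 satisfied
(4,2)O 3/4 satisfied
(4,3)X 0/2 not

(0,0), (1,2), (2,2), (3,3), (4,0), (4,3)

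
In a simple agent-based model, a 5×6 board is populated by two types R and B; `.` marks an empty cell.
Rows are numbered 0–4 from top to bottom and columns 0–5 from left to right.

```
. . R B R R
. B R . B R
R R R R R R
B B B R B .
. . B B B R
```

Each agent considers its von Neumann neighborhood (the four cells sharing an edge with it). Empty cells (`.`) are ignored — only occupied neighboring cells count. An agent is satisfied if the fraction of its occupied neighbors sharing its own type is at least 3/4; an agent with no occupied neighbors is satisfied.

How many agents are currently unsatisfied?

Row 0: (0,2)R 1/2 unhappy · (0,3)B 0/2 unhappy · (0,4)R 1/3 unhappy · (0,5)R 2/2 ok
Row 1: (1,1)B 0/2 unhappy · (1,2)R 2/3 unhappy · (1,4)B 0/3 unhappy · (1,5)R 2/3 unhappy
Row 2: (2,0)R 1/2 unhappy · (2,1)R 2/4 unhappy · (2,2)R 3/4 ok · (2,3)R 3/3 ok · (2,4)R 2/4 unhappy · (2,5)R 2/2 ok
Row 3: (3,0)B 1/2 unhappy · (3,1)B 2/3 unhappy · (3,2)B 2/4 unhappy · (3,3)R 1/4 unhappy · (3,4)B 1/3 unhappy
Row 4: (4,2)B 2/2 ok · (4,3)B 2/3 unhappy · (4,4)B 2/3 unhappy · (4,5)R 0/1 unhappy
Unsatisfied: (0,2), (0,3), (0,4), (1,1), (1,2), (1,4), (1,5), (2,0), (2,1), (2,4), (3,0), (3,1), (3,2), (3,3), (3,4), (4,3), (4,4), (4,5) — 18 in total.

18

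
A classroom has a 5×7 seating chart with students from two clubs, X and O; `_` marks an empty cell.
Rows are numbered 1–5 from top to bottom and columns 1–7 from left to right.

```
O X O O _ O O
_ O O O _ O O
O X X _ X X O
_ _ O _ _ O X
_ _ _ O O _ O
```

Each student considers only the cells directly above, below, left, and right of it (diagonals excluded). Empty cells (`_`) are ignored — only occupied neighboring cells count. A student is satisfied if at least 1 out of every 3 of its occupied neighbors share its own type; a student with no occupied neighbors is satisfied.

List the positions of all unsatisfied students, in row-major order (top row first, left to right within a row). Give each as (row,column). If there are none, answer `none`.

Row 1: (1,1)O 0/1 not · (1,2)X 0/3 not · (1,3)O 2/3 satisfied · (1,4)O 2/2 satisfied · (1,6)O 2/2 satisfied · (1,7)O 2/2 satisfied
Row 2: (2,2)O 1/3 satisfied · (2,3)O 3/4 satisfied · (2,4)O 2/2 satisfied · (2,6)O 2/3 satisfied · (2,7)O 3/3 satisfied
Row 3: (3,1)O 0/1 not · (3,2)X 1/3 satisfied · (3,3)X 1/3 satisfied · (3,5)X 1/1 satisfied · (3,6)X 1/4 not · (3,7)O 1/3 satisfied
Row 4: (4,3)O 0/1 not · (4,6)O 0/2 not · (4,7)X 0/3 not
Row 5: (5,4)O 1/1 satisfied · (5,5)O 1/1 satisfied · (5,7)O 0/1 not

(1,1), (1,2), (3,1), (3,6), (4,3), (4,6), (4,7), (5,7)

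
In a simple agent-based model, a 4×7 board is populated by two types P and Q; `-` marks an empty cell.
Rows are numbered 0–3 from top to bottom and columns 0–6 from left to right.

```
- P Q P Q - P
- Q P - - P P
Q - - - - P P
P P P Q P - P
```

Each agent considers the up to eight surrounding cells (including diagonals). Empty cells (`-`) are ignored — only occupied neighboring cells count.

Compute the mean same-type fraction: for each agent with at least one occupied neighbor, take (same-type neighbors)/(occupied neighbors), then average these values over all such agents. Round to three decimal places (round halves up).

0.568

(0,1)P 1/3
(0,2)Q 1/4
(0,3)P 1/3
(0,4)Q 0/2
(0,6)P 2/2
(1,1)Q 2/4
(1,2)P 2/4
(1,5)P 4/5
(1,6)P 4/4
(2,0)Q 1/3
(2,5)P 5/5
(2,6)P 4/4
(3,0)P 1/2
(3,1)P 2/3
(3,2)P 1/2
(3,3)Q 0/2
(3,4)P 1/2
(3,6)P 2/2
Sum over 18 agents: 1/3 + 1/4 + 1/3 + 0/2 + 2/2 + 2/4 + 2/4 + 4/5 + 4/4 + 1/3 + 5/5 + 4/4 + 1/2 + 2/3 + 1/2 + 0/2 + 1/2 + 2/2 = 613/60; mean = 613/60 ÷ 18 = 613/1080 = 0.567592… → 0.568.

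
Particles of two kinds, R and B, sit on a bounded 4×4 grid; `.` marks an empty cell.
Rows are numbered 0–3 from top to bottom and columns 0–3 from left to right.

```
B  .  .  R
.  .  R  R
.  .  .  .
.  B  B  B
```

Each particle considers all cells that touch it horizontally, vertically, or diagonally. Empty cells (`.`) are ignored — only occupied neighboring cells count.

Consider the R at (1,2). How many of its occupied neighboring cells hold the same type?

Occupied neighbors of (1,2): (0,3)=R, (1,3)=R.
Same type (R): 2 of 2.

2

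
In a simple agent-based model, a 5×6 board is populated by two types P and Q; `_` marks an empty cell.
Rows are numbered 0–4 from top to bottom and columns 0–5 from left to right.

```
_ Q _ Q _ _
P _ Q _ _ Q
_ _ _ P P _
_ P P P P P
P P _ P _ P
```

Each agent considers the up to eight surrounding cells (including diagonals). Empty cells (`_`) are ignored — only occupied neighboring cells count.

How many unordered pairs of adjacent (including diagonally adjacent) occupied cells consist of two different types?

3

Scan each occupied cell's neighbors to the right and below (and the two forward diagonals) so each pair is counted once.
From row 0: 1 unlike of 3 pairs (running 1/3).
From row 1: 2 unlike of 2 pairs (running 3/5).
From row 2: 0 unlike of 7 pairs (running 3/12).
From row 3: 0 unlike of 12 pairs (running 3/24).
From row 4: 0 unlike of 1 pairs (running 3/25).
Total adjacent occupied pairs: 25; unlike-type pairs: 3.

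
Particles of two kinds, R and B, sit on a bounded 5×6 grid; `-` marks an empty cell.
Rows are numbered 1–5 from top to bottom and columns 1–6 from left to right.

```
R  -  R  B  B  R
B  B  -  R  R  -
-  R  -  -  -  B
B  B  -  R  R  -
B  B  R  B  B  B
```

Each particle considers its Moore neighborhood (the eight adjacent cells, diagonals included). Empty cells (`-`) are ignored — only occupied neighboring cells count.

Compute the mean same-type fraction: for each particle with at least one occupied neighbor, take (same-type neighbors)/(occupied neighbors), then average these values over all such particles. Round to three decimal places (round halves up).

0.387

Row 1: (1,1)R 0/2 · (1,3)R 1/3 · (1,4)B 1/4 · (1,5)B 1/4 · (1,6)R 1/2
Row 2: (2,1)B 1/3 · (2,2)B 1/4 · (2,4)R 2/4 · (2,5)R 2/5
Row 3: (3,2)R 0/4 · (3,6)B 0/2
Row 4: (4,1)B 3/4 · (4,2)B 3/5 · (4,4)R 2/4 · (4,5)R 1/5
Row 5: (5,1)B 3/3 · (5,2)B 3/4 · (5,3)R 1/4 · (5,4)B 1/4 · (5,5)B 2/4 · (5,6)B 1/2
Sum over 21 particles: 0/2 + 1/3 + 1/4 + 1/4 + 1/2 + 1/3 + 1/4 + 2/4 + 2/5 + 0/4 + 0/2 + 3/4 + 3/5 + 2/4 + 1/5 + 3/3 + 3/4 + 1/4 + 1/4 + 2/4 + 1/2 = 487/60; mean = 487/60 ÷ 21 = 487/1260 = 0.386507… → 0.387.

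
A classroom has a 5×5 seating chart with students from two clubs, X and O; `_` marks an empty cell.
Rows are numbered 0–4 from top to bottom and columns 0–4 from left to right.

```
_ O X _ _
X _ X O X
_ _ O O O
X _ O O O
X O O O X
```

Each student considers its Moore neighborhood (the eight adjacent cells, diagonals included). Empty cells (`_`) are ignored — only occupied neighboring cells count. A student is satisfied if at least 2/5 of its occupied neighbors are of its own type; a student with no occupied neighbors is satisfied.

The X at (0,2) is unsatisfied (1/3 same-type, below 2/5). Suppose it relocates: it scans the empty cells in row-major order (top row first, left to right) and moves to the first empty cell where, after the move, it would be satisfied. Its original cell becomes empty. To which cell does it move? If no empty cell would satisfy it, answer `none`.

Vacating (0,2). Empty cells in order:
  (0,0): 1/2 same-type → satisfied — stop here.

(0,0)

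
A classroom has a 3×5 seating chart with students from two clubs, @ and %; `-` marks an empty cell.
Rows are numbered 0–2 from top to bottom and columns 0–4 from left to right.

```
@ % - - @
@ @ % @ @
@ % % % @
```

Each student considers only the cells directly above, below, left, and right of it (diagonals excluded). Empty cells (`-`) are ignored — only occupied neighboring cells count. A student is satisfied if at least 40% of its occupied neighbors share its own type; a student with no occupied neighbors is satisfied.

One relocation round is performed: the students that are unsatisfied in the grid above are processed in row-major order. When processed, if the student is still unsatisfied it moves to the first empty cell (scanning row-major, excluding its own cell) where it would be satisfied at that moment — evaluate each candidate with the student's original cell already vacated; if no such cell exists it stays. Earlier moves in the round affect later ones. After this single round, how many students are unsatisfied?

1

Initially unsatisfied (in order): (0,1), (1,1), (1,2), (1,3), (2,1), (2,3).
  (0,1) → (0,2).
  (1,1) → (0,1).
  (1,2): now satisfied by earlier moves; stays.
  (1,3) → (0,3).
  (2,1): now satisfied by earlier moves; stays.
  (2,3): now satisfied by earlier moves; stays.
Resulting grid:
@ @ % @ @
@ - % - @
@ % % % @
Unsatisfied now: (0,2).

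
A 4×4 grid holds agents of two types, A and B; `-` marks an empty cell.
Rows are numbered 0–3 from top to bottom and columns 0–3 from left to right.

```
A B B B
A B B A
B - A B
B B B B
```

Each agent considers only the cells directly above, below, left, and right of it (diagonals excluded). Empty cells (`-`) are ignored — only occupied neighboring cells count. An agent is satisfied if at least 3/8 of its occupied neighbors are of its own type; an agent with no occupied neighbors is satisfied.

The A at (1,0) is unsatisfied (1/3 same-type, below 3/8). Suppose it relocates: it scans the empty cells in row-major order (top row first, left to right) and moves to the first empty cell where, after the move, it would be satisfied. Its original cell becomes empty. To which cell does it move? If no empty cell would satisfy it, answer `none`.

none

Vacating (1,0). Empty cells in order:
  (2,1): 1/4 same-type → still unsatisfied.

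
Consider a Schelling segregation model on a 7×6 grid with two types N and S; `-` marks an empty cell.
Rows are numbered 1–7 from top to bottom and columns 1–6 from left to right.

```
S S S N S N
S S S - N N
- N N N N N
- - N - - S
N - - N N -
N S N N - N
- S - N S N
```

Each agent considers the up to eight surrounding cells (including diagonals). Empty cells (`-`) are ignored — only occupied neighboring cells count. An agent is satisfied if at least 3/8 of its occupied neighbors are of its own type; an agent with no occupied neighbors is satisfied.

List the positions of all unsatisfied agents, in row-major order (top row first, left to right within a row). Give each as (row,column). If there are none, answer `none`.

Row 1: (1,1)S 3/3 ✓ · (1,2)S 5/5 ✓ · (1,3)S 3/4 ✓ · (1,4)N 1/4 ✗ · (1,5)S 0/4 ✗ · (1,6)N 2/3 ✓
Row 2: (2,1)S 3/4 ✓ · (2,2)S 5/7 ✓ · (2,3)S 3/7 ✓ · (2,5)N 6/7 ✓ · (2,6)N 4/5 ✓
Row 3: (3,2)N 2/5 ✓ · (3,3)N 3/5 ✓ · (3,4)N 4/5 ✓ · (3,5)N 4/5 ✓ · (3,6)N 3/4 ✓
Row 4: (4,3)N 4/4 ✓ · (4,6)S 0/3 ✗
Row 5: (5,1)N 1/2 ✓ · (5,4)N 4/4 ✓ · (5,5)N 3/4 ✓
Row 6: (6,1)N 1/3 ✗ · (6,2)S 1/4 ✗ · (6,3)N 3/5 ✓ · (6,4)N 4/5 ✓ · (6,6)N 2/3 ✓
Row 7: (7,2)S 1/3 ✗ · (7,4)N 2/3 ✓ · (7,5)S 0/4 ✗ · (7,6)N 1/2 ✓

(1,4), (1,5), (4,6), (6,1), (6,2), (7,2), (7,5)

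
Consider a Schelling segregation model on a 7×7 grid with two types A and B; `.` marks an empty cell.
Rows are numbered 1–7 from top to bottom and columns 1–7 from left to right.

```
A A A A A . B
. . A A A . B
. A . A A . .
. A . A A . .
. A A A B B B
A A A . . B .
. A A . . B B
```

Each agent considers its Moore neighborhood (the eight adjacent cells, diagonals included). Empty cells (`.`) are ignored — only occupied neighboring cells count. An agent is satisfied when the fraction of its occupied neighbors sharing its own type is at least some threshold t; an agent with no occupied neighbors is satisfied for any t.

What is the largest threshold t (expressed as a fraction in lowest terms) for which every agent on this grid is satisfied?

2/5

(1,1)A 1/1
(1,2)A 3/3
(1,3)A 4/4
(1,4)A 5/5
(1,5)A 3/3
(1,7)B 1/1
(2,3)A 6/6
(2,4)A 7/7
(2,5)A 5/5
(2,7)B 1/1
(3,2)A 2/2
(3,4)A 6/6
(3,5)A 5/5
(4,2)A 3/3
(4,4)A 5/6
(4,5)A 4/6
(5,2)A 5/5
(5,3)A 6/6
(5,4)A 4/5
(5,5)B 2/5
(5,6)B 3/4
(5,7)B 2/2
(6,1)A 3/3
(6,2)A 6/6
(6,3)A 6/6
(6,6)B 5/5
(7,2)A 4/4
(7,3)A 3/3
(7,6)B 2/2
(7,7)B 2/2
The smallest same-type fraction is 2/5 at (5,5), which reduces to 2/5. Any threshold above that leaves this agent unsatisfied.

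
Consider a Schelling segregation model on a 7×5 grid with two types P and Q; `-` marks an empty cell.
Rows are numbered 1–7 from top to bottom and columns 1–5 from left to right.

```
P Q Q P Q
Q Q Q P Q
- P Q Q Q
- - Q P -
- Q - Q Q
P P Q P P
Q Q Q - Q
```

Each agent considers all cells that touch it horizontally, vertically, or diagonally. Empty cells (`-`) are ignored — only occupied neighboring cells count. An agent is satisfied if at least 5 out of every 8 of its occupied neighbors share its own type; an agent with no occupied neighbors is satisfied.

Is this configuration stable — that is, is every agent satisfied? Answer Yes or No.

(1,1)P 0/3 unhappy
(1,2)Q 4/5 ok
(1,3)Q 3/5 unhappy
(1,4)P 1/5 unhappy
(1,5)Q 1/3 unhappy
(2,1)Q 2/4 unhappy
(2,2)Q 5/7 ok
(2,3)Q 5/8 ok
(2,4)P 1/8 unhappy
(2,5)Q 3/5 unhappy
(3,2)P 0/5 unhappy
(3,3)Q 4/7 unhappy
(3,4)Q 5/7 ok
(3,5)Q 2/4 unhappy
(4,3)Q 4/6 ok
(4,4)P 0/6 unhappy
(5,2)Q 2/4 unhappy
(5,4)Q 3/6 unhappy
(5,5)Q 1/4 unhappy
(6,1)P 1/4 unhappy
(6,2)P 1/6 unhappy
(6,3)Q 4/6 ok
(6,4)P 1/6 unhappy
(6,5)P 1/4 unhappy
(7,1)Q 1/3 unhappy
(7,2)Q 3/5 unhappy
(7,3)Q 2/4 unhappy
(7,5)Q 0/2 unhappy
For instance (1,1) has only 0/3 same-type neighbors, below 5/8.

No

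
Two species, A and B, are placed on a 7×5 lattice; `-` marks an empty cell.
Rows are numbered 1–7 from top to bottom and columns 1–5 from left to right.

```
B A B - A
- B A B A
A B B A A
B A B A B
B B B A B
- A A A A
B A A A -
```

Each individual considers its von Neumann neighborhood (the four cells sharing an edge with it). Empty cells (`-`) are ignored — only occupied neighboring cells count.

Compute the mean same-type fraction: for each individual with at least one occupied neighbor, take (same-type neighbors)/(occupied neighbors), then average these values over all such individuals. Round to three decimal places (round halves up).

Row 1: (1,1)B 0/1 · (1,2)A 0/3 · (1,3)B 0/2 · (1,5)A 1/1
Row 2: (2,2)B 1/3 · (2,3)A 0/4 · (2,4)B 0/3 · (2,5)A 2/3
Row 3: (3,1)A 0/2 · (3,2)B 2/4 · (3,3)B 2/4 · (3,4)A 2/4 · (3,5)A 2/3
Row 4: (4,1)B 1/3 · (4,2)A 0/4 · (4,3)B 2/4 · (4,4)A 2/4 · (4,5)B 1/3
Row 5: (5,1)B 2/2 · (5,2)B 2/4 · (5,3)B 2/4 · (5,4)A 2/4 · (5,5)B 1/3
Row 6: (6,2)A 2/3 · (6,3)A 3/4 · (6,4)A 4/4 · (6,5)A 1/2
Row 7: (7,1)B 0/1 · (7,2)A 2/3 · (7,3)A 3/3 · (7,4)A 2/2
Sum over 31 individuals: 0/1 + 0/3 + 0/2 + 1/1 + 1/3 + 0/4 + 0/3 + 2/3 + 0/2 + 2/4 + 2/4 + 2/4 + 2/3 + 1/3 + 0/4 + 2/4 + 2/4 + 1/3 + 2/2 + 2/4 + 2/4 + 2/4 + 1/3 + 2/3 + 3/4 + 4/4 + 1/2 + 0/1 + 2/3 + 3/3 + 2/2 = 57/4; mean = 57/4 ÷ 31 = 57/124 = 0.459677… → 0.460.

0.460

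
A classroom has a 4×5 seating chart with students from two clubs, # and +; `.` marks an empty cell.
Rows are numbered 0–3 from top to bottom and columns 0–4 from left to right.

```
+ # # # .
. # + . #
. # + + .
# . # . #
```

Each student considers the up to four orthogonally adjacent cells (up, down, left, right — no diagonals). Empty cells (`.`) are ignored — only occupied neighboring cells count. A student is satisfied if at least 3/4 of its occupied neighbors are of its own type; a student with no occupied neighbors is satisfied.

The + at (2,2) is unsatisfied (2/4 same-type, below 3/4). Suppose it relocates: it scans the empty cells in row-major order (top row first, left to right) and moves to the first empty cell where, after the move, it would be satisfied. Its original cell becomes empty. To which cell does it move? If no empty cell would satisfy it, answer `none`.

Vacating (2,2). Empty cells in order:
  (0,4): 0/2 same-type → still unsatisfied.
  (1,0): 1/2 same-type → still unsatisfied.
  (1,3): 2/4 same-type → still unsatisfied.
  (2,0): 0/2 same-type → still unsatisfied.
  (2,4): 1/3 same-type → still unsatisfied.
  (3,1): 0/3 same-type → still unsatisfied.
  (3,3): 1/3 same-type → still unsatisfied.

none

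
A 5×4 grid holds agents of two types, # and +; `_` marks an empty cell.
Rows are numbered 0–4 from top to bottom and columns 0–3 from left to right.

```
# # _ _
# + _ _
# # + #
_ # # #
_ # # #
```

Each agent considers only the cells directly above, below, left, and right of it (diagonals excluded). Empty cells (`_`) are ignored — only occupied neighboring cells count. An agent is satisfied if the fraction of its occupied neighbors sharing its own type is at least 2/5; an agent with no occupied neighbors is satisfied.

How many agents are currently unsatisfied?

2

Row 0: (0,0)# 2/2 ok · (0,1)# 1/2 ok
Row 1: (1,0)# 2/3 ok · (1,1)+ 0/3 unhappy
Row 2: (2,0)# 2/2 ok · (2,1)# 2/4 ok · (2,2)+ 0/3 unhappy · (2,3)# 1/2 ok
Row 3: (3,1)# 3/3 ok · (3,2)# 3/4 ok · (3,3)# 3/3 ok
Row 4: (4,1)# 2/2 ok · (4,2)# 3/3 ok · (4,3)# 2/2 ok
Unsatisfied: (1,1), (2,2) — 2 in total.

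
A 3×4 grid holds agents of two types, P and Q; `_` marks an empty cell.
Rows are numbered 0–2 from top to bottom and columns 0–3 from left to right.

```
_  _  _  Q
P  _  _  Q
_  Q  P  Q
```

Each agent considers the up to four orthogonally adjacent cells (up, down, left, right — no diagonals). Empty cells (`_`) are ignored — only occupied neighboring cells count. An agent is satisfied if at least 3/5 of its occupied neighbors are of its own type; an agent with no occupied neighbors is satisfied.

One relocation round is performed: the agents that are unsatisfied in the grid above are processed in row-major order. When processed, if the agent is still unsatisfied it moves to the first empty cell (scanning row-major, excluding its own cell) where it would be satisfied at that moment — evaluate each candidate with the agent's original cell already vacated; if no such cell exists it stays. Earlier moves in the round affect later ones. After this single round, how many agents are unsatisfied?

0

Initially unsatisfied (in order): (2,1), (2,2), (2,3).
  (2,1) → (0,1).
  (2,2) → (2,0).
  (2,3): now satisfied by earlier moves; stays.
Resulting grid:
_ Q _ Q
P _ _ Q
P _ _ Q
All satisfied now.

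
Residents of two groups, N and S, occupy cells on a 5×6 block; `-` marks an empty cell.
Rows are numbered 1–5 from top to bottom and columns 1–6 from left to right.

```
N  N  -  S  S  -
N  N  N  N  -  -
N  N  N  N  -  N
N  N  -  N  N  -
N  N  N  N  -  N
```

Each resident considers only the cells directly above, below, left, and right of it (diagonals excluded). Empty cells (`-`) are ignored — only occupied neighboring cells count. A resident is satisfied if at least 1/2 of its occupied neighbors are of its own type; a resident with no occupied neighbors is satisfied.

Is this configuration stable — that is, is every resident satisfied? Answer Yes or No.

Row 1: (1,1)N 2/2 ok · (1,2)N 2/2 ok · (1,4)S 1/2 ok · (1,5)S 1/1 ok
Row 2: (2,1)N 3/3 ok · (2,2)N 4/4 ok · (2,3)N 3/3 ok · (2,4)N 2/3 ok
Row 3: (3,1)N 3/3 ok · (3,2)N 4/4 ok · (3,3)N 3/3 ok · (3,4)N 3/3 ok · (3,6)N 0/0 ok
Row 4: (4,1)N 3/3 ok · (4,2)N 3/3 ok · (4,4)N 3/3 ok · (4,5)N 1/1 ok
Row 5: (5,1)N 2/2 ok · (5,2)N 3/3 ok · (5,3)N 2/2 ok · (5,4)N 2/2 ok · (5,6)N 0/0 ok
All meet the threshold, so the configuration is stable.

Yes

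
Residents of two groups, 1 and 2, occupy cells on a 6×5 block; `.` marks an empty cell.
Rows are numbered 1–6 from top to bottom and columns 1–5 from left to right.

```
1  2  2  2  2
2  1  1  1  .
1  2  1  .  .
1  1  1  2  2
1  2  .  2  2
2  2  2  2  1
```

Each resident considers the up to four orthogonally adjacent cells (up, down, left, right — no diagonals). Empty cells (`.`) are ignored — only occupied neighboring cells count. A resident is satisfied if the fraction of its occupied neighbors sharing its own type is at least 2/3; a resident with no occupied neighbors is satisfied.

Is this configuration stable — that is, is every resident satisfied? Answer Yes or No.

No

Row 1: (1,1)1 0/2 ✗ · (1,2)2 1/3 ✗ · (1,3)2 2/3 ✓ · (1,4)2 2/3 ✓ · (1,5)2 1/1 ✓
Row 2: (2,1)2 0/3 ✗ · (2,2)1 1/4 ✗ · (2,3)1 3/4 ✓ · (2,4)1 1/2 ✗
Row 3: (3,1)1 1/3 ✗ · (3,2)2 0/4 ✗ · (3,3)1 2/3 ✓
Row 4: (4,1)1 3/3 ✓ · (4,2)1 2/4 ✗ · (4,3)1 2/3 ✓ · (4,4)2 2/3 ✓ · (4,5)2 2/2 ✓
Row 5: (5,1)1 1/3 ✗ · (5,2)2 1/3 ✗ · (5,4)2 3/3 ✓ · (5,5)2 2/3 ✓
Row 6: (6,1)2 1/2 ✗ · (6,2)2 3/3 ✓ · (6,3)2 2/2 ✓ · (6,4)2 2/3 ✓ · (6,5)1 0/2 ✗
For instance (1,1) has only 0/2 same-type neighbors, below 2/3.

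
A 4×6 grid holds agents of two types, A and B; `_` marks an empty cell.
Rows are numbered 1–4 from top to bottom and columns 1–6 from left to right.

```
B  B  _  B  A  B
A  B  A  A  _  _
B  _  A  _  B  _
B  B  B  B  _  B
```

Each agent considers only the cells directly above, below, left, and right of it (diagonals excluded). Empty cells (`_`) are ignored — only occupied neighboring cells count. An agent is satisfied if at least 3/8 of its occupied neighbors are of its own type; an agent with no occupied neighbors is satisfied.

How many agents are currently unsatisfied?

5

Row 1: (1,1)B 1/2 satisfied · (1,2)B 2/2 satisfied · (1,4)B 0/2 not · (1,5)A 0/2 not · (1,6)B 0/1 not
Row 2: (2,1)A 0/3 not · (2,2)B 1/3 not · (2,3)A 2/3 satisfied · (2,4)A 1/2 satisfied
Row 3: (3,1)B 1/2 satisfied · (3,3)A 1/2 satisfied · (3,5)B 0/0 satisfied
Row 4: (4,1)B 2/2 satisfied · (4,2)B 2/2 satisfied · (4,3)B 2/3 satisfied · (4,4)B 1/1 satisfied · (4,6)B 0/0 satisfied
Unsatisfied: (1,4), (1,5), (1,6), (2,1), (2,2) — 5 in total.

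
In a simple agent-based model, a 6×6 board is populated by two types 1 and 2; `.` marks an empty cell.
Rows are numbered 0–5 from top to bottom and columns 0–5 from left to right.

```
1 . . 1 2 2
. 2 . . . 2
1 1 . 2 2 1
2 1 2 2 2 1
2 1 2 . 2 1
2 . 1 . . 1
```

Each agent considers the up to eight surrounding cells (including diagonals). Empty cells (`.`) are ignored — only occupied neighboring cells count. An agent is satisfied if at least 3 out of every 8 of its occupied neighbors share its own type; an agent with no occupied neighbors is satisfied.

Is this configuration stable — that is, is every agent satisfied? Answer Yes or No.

No

(0,0)1 0/1 ✗
(0,3)1 0/1 ✗
(0,4)2 2/3 ✓
(0,5)2 2/2 ✓
(1,1)2 0/3 ✗
(1,5)2 3/4 ✓
(2,0)1 2/4 ✓
(2,1)1 2/5 ✓
(2,3)2 4/4 ✓
(2,4)2 4/6 ✓
(2,5)1 1/4 ✗
(3,0)2 1/5 ✗
(3,1)1 3/7 ✓
(3,2)2 3/6 ✓
(3,3)2 6/6 ✓
(3,4)2 4/7 ✓
(3,5)1 2/5 ✓
(4,0)2 2/4 ✓
(4,1)1 2/7 ✗
(4,2)2 2/5 ✓
(4,4)2 2/5 ✓
(4,5)1 2/4 ✓
(5,0)2 1/2 ✓
(5,2)1 1/2 ✓
(5,5)1 1/2 ✓
For instance (0,0) has only 0/1 same-type neighbors, below 3/8.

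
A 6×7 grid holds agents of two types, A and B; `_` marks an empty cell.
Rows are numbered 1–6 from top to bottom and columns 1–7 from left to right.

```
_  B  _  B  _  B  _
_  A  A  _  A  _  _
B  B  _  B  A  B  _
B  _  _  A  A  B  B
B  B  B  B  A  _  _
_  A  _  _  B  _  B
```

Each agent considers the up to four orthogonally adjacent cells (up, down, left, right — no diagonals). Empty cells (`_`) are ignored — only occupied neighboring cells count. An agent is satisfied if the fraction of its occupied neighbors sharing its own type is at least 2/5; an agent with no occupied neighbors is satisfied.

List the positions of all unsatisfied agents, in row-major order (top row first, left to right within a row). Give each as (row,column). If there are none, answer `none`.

(1,2)B 0/1 unhappy
(1,4)B 0/0 ok
(1,6)B 0/0 ok
(2,2)A 1/3 unhappy
(2,3)A 1/1 ok
(2,5)A 1/1 ok
(3,1)B 2/2 ok
(3,2)B 1/2 ok
(3,4)B 0/2 unhappy
(3,5)A 2/4 ok
(3,6)B 1/2 ok
(4,1)B 2/2 ok
(4,4)A 1/3 unhappy
(4,5)A 3/4 ok
(4,6)B 2/3 ok
(4,7)B 1/1 ok
(5,1)B 2/2 ok
(5,2)B 2/3 ok
(5,3)B 2/2 ok
(5,4)B 1/3 unhappy
(5,5)A 1/3 unhappy
(6,2)A 0/1 unhappy
(6,5)B 0/1 unhappy
(6,7)B 0/0 ok

(1,2), (2,2), (3,4), (4,4), (5,4), (5,5), (6,2), (6,5)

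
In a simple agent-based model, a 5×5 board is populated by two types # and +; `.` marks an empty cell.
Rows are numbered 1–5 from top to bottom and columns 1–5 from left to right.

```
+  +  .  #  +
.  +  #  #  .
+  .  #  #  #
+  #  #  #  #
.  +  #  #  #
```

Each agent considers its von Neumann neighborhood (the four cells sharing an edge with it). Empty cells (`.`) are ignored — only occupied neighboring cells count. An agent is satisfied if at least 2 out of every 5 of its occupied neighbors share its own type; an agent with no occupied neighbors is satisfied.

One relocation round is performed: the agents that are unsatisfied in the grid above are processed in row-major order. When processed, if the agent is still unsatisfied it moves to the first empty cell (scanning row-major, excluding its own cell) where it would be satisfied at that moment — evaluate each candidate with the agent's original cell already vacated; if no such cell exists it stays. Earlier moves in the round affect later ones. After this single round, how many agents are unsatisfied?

Initially unsatisfied (in order): (1,5), (4,2), (5,2).
  (1,5) → (2,1).
  (4,2) → (1,3).
  (5,2) → (3,2).
Resulting grid:
+ + # # .
+ + # # .
+ + # # #
+ . # # #
. . # # #
All satisfied now.

0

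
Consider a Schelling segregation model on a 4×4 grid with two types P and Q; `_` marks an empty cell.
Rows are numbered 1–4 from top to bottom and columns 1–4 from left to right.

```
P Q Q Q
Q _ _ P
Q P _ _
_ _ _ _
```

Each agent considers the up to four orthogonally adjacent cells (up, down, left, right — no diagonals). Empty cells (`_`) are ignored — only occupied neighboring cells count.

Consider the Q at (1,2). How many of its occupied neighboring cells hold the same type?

1

Occupied neighbors of (1,2): (1,1)=P, (1,3)=Q.
Same type (Q): 1 of 2.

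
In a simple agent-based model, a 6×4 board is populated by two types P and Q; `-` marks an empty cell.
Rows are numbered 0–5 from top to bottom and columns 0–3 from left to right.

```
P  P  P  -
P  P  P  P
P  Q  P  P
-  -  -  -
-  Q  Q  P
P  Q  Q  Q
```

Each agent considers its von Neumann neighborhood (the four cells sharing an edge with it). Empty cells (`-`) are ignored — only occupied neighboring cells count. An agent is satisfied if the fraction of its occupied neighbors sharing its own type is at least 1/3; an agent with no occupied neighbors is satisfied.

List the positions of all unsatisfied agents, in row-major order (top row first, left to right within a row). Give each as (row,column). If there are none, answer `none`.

(2,1), (4,3), (5,0)

(0,0)P 2/2 satisfied
(0,1)P 3/3 satisfied
(0,2)P 2/2 satisfied
(1,0)P 3/3 satisfied
(1,1)P 3/4 satisfied
(1,2)P 4/4 satisfied
(1,3)P 2/2 satisfied
(2,0)P 1/2 satisfied
(2,1)Q 0/3 not
(2,2)P 2/3 satisfied
(2,3)P 2/2 satisfied
(4,1)Q 2/2 satisfied
(4,2)Q 2/3 satisfied
(4,3)P 0/2 not
(5,0)P 0/1 not
(5,1)Q 2/3 satisfied
(5,2)Q 3/3 satisfied
(5,3)Q 1/2 satisfied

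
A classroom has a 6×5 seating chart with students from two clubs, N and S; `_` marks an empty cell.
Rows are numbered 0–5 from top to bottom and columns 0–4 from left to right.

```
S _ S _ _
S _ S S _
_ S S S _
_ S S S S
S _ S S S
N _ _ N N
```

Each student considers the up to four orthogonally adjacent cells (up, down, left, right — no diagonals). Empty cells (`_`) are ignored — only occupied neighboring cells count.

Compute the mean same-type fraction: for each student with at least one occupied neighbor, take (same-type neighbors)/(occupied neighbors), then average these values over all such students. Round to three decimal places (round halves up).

0.811

Row 0: (0,0)S 1/1 · (0,2)S 1/1
Row 1: (1,0)S 1/1 · (1,2)S 3/3 · (1,3)S 2/2
Row 2: (2,1)S 2/2 · (2,2)S 4/4 · (2,3)S 3/3
Row 3: (3,1)S 2/2 · (3,2)S 4/4 · (3,3)S 4/4 · (3,4)S 2/2
Row 4: (4,0)S 0/1 · (4,2)S 2/2 · (4,3)S 3/4 · (4,4)S 2/3
Row 5: (5,0)N 0/1 · (5,3)N 1/2 · (5,4)N 1/2
Sum over 19 students: 1/1 + 1/1 + 1/1 + 3/3 + 2/2 + 2/2 + 4/4 + 3/3 + 2/2 + 4/4 + 4/4 + 2/2 + 0/1 + 2/2 + 3/4 + 2/3 + 0/1 + 1/2 + 1/2 = 185/12; mean = 185/12 ÷ 19 = 185/228 = 0.811403… → 0.811.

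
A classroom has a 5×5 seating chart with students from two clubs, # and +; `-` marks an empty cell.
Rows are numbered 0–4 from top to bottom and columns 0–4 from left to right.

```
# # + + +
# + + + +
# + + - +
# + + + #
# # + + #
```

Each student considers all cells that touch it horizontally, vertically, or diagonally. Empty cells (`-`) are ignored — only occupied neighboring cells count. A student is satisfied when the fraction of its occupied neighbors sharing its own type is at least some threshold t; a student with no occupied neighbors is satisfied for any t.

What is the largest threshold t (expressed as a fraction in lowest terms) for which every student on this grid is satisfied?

(0,0)# 2/3
(0,1)# 2/5
(0,2)+ 4/5
(0,3)+ 5/5
(0,4)+ 3/3
(1,0)# 3/5
(1,1)+ 4/8
(1,2)+ 6/7
(1,3)+ 7/7
(1,4)+ 4/4
(2,0)# 2/5
(2,1)+ 5/8
(2,2)+ 7/7
(2,4)+ 3/4
(3,0)# 3/5
(3,1)+ 4/8
(3,2)+ 6/7
(3,3)+ 5/7
(3,4)# 1/4
(4,0)# 2/3
(4,1)# 2/5
(4,2)+ 4/5
(4,3)+ 3/5
(4,4)# 1/3
The smallest same-type fraction is 1/4 at (3,4), which reduces to 1/4. Any threshold above that leaves this student unsatisfied.

1/4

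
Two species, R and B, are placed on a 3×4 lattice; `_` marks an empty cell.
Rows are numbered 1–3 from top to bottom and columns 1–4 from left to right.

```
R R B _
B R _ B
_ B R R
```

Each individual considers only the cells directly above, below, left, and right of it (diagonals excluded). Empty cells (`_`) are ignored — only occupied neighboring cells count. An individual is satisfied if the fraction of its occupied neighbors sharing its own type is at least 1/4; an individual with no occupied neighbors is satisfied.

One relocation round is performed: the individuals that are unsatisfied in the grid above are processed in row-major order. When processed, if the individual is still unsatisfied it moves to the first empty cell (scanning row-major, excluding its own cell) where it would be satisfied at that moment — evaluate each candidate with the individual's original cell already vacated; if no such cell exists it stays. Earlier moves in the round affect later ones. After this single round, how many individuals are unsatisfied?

Initially unsatisfied (in order): (1,3), (2,1), (2,4), (3,2).
  (1,3) → (1,4).
  (2,1) → (1,3).
  (2,4): now satisfied by earlier moves; stays.
  (3,2) → (2,3).
Resulting grid:
R R B B
_ R B B
_ _ R R
All satisfied now.

0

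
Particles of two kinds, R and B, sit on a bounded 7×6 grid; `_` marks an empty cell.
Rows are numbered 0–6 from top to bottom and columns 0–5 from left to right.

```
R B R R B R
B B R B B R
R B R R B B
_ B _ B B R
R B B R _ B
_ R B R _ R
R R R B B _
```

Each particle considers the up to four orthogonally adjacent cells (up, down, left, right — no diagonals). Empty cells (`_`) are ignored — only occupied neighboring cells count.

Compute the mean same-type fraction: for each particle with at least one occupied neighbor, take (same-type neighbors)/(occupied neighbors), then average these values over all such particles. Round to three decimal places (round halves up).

(0,0)R 0/2
(0,1)B 1/3
(0,2)R 2/3
(0,3)R 1/3
(0,4)B 1/3
(0,5)R 1/2
(1,0)B 1/3
(1,1)B 3/4
(1,2)R 2/4
(1,3)B 1/4
(1,4)B 3/4
(1,5)R 1/3
(2,0)R 0/2
(2,1)B 2/4
(2,2)R 2/3
(2,3)R 1/4
(2,4)B 3/4
(2,5)B 1/3
(3,1)B 2/2
(3,3)B 1/3
(3,4)B 2/3
(3,5)R 0/3
(4,0)R 0/1
(4,1)B 2/4
(4,2)B 2/3
(4,3)R 1/3
(4,5)B 0/2
(5,1)R 1/3
(5,2)B 1/4
(5,3)R 1/3
(5,5)R 0/1
(6,0)R 1/1
(6,1)R 3/3
(6,2)R 1/3
(6,3)B 1/3
(6,4)B 1/1
Sum over 36 particles: 0/2 + 1/3 + 2/3 + 1/3 + 1/3 + 1/2 + 1/3 + 3/4 + 2/4 + 1/4 + 3/4 + 1/3 + 0/2 + 2/4 + 2/3 + 1/4 + 3/4 + 1/3 + 2/2 + 1/3 + 2/3 + 0/3 + 0/1 + 2/4 + 2/3 + 1/3 + 0/2 + 1/3 + 1/4 + 1/3 + 0/1 + 1/1 + 3/3 + 1/3 + 1/3 + 1/1 = 47/3; mean = 47/3 ÷ 36 = 47/108 = 0.435185… → 0.435.

0.435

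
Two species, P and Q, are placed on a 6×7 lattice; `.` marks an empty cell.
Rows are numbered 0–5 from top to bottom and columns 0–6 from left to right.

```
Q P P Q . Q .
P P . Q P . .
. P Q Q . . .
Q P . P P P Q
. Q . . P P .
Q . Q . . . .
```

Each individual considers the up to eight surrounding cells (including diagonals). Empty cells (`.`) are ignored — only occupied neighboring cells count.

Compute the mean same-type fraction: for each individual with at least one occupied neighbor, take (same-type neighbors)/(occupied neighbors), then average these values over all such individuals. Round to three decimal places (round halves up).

0.525

Row 0: (0,0)Q 0/3 · (0,1)P 3/4 · (0,2)P 2/4 · (0,3)Q 1/3 · (0,5)Q 0/1
Row 1: (1,0)P 3/4 · (1,1)P 4/6 · (1,3)Q 3/5 · (1,4)P 0/4
Row 2: (2,1)P 3/5 · (2,2)Q 2/6 · (2,3)Q 2/5
Row 3: (3,0)Q 1/3 · (3,1)P 1/4 · (3,3)P 2/4 · (3,4)P 4/5 · (3,5)P 3/4 · (3,6)Q 0/2
Row 4: (4,1)Q 3/4 · (4,4)P 4/4 · (4,5)P 3/4
Row 5: (5,0)Q 1/1 · (5,2)Q 1/1
Sum over 23 individuals: 0/3 + 3/4 + 2/4 + 1/3 + 0/1 + 3/4 + 4/6 + 3/5 + 0/4 + 3/5 + 2/6 + 2/5 + 1/3 + 1/4 + 2/4 + 4/5 + 3/4 + 0/2 + 3/4 + 4/4 + 3/4 + 1/1 + 1/1 = 181/15; mean = 181/15 ÷ 23 = 181/345 = 0.524637… → 0.525.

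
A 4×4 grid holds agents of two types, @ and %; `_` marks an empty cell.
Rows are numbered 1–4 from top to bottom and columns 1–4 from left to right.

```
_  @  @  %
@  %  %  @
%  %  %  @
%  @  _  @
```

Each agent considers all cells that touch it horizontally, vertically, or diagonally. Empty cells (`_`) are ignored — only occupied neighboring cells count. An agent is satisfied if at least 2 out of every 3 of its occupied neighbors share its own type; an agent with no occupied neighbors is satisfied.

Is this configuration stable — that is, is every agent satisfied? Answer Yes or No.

No

Row 1: (1,2)@ 2/4 not · (1,3)@ 2/5 not · (1,4)% 1/3 not
Row 2: (2,1)@ 1/4 not · (2,2)% 4/7 not · (2,3)% 4/8 not · (2,4)@ 2/5 not
Row 3: (3,1)% 3/5 not · (3,2)% 5/7 satisfied · (3,3)% 3/7 not · (3,4)@ 2/4 not
Row 4: (4,1)% 2/3 satisfied · (4,2)@ 0/4 not · (4,4)@ 1/2 not
For instance (1,2) has only 2/4 same-type neighbors, below 2/3.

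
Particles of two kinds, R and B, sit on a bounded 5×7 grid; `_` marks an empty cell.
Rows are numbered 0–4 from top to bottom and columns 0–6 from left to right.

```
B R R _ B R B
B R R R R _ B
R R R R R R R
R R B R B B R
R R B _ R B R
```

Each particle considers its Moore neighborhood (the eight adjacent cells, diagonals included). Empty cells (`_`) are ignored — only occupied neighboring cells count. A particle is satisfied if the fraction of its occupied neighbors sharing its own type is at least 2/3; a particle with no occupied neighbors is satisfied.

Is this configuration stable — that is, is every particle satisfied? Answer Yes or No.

No

Row 0: (0,0)B 1/3 ✗ · (0,1)R 3/5 ✗ · (0,2)R 4/4 ✓ · (0,4)B 0/3 ✗ · (0,5)R 1/4 ✗ · (0,6)B 1/2 ✗
Row 1: (1,0)B 1/5 ✗ · (1,1)R 6/8 ✓ · (1,2)R 7/7 ✓ · (1,3)R 6/7 ✓ · (1,4)R 5/6 ✓ · (1,6)B 1/4 ✗
Row 2: (2,0)R 4/5 ✓ · (2,1)R 6/8 ✓ · (2,2)R 7/8 ✓ · (2,3)R 6/8 ✓ · (2,4)R 5/7 ✓ · (2,5)R 4/7 ✗ · (2,6)R 2/4 ✗
Row 3: (3,0)R 5/5 ✓ · (3,1)R 6/8 ✓ · (3,2)B 1/7 ✗ · (3,3)R 4/7 ✗ · (3,4)B 2/7 ✗ · (3,5)B 2/8 ✗ · (3,6)R 3/5 ✗
Row 4: (4,0)R 3/3 ✓ · (4,1)R 3/5 ✗ · (4,2)B 1/4 ✗ · (4,4)R 1/4 ✗ · (4,5)B 2/5 ✗ · (4,6)R 1/3 ✗
For instance (0,0) has only 1/3 same-type neighbors, below 2/3.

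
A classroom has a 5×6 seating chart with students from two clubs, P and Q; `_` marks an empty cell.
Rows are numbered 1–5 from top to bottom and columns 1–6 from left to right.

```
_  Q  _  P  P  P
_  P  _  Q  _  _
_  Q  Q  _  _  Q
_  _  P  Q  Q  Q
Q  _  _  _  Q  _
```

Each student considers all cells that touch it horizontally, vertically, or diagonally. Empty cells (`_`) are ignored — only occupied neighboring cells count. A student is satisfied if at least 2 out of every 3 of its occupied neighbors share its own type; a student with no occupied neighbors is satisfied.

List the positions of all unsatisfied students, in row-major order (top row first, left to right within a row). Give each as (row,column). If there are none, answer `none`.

(1,2), (1,4), (2,2), (2,4), (3,2), (3,3), (4,3)

Row 1: (1,2)Q 0/1 ✗ · (1,4)P 1/2 ✗ · (1,5)P 2/3 ✓ · (1,6)P 1/1 ✓
Row 2: (2,2)P 0/3 ✗ · (2,4)Q 1/3 ✗
Row 3: (3,2)Q 1/3 ✗ · (3,3)Q 3/5 ✗ · (3,6)Q 2/2 ✓
Row 4: (4,3)P 0/3 ✗ · (4,4)Q 3/4 ✓ · (4,5)Q 4/4 ✓ · (4,6)Q 3/3 ✓
Row 5: (5,1)Q 0/0 ✓ · (5,5)Q 3/3 ✓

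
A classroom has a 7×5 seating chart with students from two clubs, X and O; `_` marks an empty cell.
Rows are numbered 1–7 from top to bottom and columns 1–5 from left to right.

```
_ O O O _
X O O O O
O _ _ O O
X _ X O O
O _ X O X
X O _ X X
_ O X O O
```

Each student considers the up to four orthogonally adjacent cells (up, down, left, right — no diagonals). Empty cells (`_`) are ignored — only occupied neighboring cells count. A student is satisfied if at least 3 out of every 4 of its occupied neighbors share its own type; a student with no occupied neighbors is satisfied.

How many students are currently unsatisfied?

18

(1,2)O 2/2 satisfied
(1,3)O 3/3 satisfied
(1,4)O 2/2 satisfied
(2,1)X 0/2 not
(2,2)O 2/3 not
(2,3)O 3/3 satisfied
(2,4)O 4/4 satisfied
(2,5)O 2/2 satisfied
(3,1)O 0/2 not
(3,4)O 3/3 satisfied
(3,5)O 3/3 satisfied
(4,1)X 0/2 not
(4,3)X 1/2 not
(4,4)O 3/4 satisfied
(4,5)O 2/3 not
(5,1)O 0/2 not
(5,3)X 1/2 not
(5,4)O 1/4 not
(5,5)X 1/3 not
(6,1)X 0/2 not
(6,2)O 1/2 not
(6,4)X 1/3 not
(6,5)X 2/3 not
(7,2)O 1/2 not
(7,3)X 0/2 not
(7,4)O 1/3 not
(7,5)O 1/2 not
Unsatisfied: (2,1), (2,2), (3,1), (4,1), (4,3), (4,5), (5,1), (5,3), (5,4), (5,5), (6,1), (6,2), (6,4), (6,5), (7,2), (7,3), (7,4), (7,5) — 18 in total.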